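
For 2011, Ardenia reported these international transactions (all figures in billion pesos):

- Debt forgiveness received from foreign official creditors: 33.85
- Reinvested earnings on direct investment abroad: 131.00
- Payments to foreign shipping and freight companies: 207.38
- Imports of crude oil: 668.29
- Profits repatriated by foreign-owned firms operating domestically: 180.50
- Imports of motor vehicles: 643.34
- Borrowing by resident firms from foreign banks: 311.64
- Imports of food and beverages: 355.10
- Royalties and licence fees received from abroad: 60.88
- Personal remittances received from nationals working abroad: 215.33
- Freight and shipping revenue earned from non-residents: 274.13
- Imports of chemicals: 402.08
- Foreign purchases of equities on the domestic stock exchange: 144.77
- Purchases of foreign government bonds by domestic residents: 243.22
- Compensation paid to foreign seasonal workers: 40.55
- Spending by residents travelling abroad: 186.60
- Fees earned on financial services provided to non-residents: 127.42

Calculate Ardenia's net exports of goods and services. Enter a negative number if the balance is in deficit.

-2000.36

Goods: -643.34 - 668.29 - 355.10 - 402.08 = -2068.81
Services: 274.13 - 186.60 + 127.42 + 60.88 - 207.38 = 68.45
Trade balance = -2068.81 + 68.45 = -2000.36
(Excluded from the trade balance — capital account: debt forgiveness received from foreign official creditors 33.85; primary income: reinvested earnings on direct investment abroad 131.00, profits repatriated by foreign-owned firms operating domestically 180.50, compensation paid to foreign seasonal workers 40.55; financial account: borrowing by resident firms from foreign banks 311.64, foreign purchases of equities on the domestic stock exchange 144.77, purchases of foreign government bonds by domestic residents 243.22; secondary income: personal remittances received from nationals working abroad 215.33.)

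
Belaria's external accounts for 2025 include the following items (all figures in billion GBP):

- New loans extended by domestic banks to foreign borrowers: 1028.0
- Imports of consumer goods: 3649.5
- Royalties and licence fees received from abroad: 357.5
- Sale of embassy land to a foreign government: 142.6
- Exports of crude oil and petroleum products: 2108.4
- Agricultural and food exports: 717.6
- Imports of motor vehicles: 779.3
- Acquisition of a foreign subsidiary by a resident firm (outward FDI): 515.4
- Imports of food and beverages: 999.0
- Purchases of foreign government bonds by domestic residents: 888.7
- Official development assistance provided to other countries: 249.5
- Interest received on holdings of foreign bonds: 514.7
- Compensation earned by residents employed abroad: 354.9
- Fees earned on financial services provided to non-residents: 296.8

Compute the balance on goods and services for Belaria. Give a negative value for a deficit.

-1947.5

Goods: -999.0 - 3649.5 + 2108.4 + 717.6 - 779.3 = -2601.8
Services: 357.5 + 296.8 = 654.3
Trade balance = -2601.8 + 654.3 = -1947.5
(Excluded from the trade balance — financial account: new loans extended by domestic banks to foreign borrowers 1028.0, acquisition of a foreign subsidiary by a resident firm (outward FDI) 515.4, purchases of foreign government bonds by domestic residents 888.7; capital account: sale of embassy land to a foreign government 142.6; secondary income: official development assistance provided to other countries 249.5; primary income: interest received on holdings of foreign bonds 514.7, compensation earned by residents employed abroad 354.9.)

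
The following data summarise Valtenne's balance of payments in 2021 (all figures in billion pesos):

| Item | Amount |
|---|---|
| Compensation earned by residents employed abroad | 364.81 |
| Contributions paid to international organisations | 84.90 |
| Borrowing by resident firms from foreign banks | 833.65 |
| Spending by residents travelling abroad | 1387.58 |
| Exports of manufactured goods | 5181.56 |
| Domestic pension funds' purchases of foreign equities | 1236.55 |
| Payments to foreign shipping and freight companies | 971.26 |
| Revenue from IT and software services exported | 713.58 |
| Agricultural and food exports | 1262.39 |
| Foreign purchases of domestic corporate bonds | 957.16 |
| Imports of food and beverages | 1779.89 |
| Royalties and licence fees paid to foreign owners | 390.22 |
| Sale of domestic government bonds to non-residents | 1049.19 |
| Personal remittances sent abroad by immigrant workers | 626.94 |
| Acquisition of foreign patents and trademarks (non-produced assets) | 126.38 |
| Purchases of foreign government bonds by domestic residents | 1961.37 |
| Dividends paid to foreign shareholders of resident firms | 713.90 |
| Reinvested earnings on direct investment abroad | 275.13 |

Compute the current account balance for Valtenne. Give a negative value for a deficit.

1842.78

Goods: 5181.56 + 1262.39 - 1779.89 = 4664.06
Services: 713.58 - 971.26 - 390.22 - 1387.58 = -2035.48
Primary income: 364.81 + 275.13 - 713.90 = -73.96
Secondary income: -84.90 - 626.94 = -711.84
Current account = 4664.06 + (-2035.48) + (-73.96) + (-711.84) = 1842.78
(Excluded from the current account — financial account: borrowing by resident firms from foreign banks 833.65, domestic pension funds' purchases of foreign equities 1236.55, foreign purchases of domestic corporate bonds 957.16, sale of domestic government bonds to non-residents 1049.19, purchases of foreign government bonds by domestic residents 1961.37; capital account: acquisition of foreign patents and trademarks (non-produced assets) 126.38.)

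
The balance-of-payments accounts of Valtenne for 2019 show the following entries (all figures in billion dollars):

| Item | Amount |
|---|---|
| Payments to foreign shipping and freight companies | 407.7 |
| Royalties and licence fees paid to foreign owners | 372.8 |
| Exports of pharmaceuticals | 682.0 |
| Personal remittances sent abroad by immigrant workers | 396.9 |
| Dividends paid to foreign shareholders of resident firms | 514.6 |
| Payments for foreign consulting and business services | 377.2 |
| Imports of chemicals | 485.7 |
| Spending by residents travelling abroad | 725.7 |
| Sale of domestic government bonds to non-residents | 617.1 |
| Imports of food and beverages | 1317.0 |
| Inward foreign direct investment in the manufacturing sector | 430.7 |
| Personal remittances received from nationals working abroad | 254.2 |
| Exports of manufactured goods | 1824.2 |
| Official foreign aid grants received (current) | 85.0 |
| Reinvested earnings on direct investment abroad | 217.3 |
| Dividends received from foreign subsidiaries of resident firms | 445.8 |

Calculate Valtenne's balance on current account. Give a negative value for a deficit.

-1089.1

Goods: 1824.2 + 682.0 - 485.7 - 1317.0 = 703.5
Services: -372.8 - 377.2 - 407.7 - 725.7 = -1883.4
Primary income: 217.3 + 445.8 - 514.6 = 148.5
Secondary income: -396.9 + 85.0 + 254.2 = -57.7
Current account = 703.5 + (-1883.4) + 148.5 + (-57.7) = -1089.1
(Excluded from the current account — financial account: sale of domestic government bonds to non-residents 617.1, inward foreign direct investment in the manufacturing sector 430.7.)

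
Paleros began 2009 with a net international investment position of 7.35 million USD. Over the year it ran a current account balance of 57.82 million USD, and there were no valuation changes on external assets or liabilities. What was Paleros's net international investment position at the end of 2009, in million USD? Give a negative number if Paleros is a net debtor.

With no valuation effects, change in NIIP = current account = 57.82
End-of-year NIIP = 7.35 + 57.82 = 65.17

65.17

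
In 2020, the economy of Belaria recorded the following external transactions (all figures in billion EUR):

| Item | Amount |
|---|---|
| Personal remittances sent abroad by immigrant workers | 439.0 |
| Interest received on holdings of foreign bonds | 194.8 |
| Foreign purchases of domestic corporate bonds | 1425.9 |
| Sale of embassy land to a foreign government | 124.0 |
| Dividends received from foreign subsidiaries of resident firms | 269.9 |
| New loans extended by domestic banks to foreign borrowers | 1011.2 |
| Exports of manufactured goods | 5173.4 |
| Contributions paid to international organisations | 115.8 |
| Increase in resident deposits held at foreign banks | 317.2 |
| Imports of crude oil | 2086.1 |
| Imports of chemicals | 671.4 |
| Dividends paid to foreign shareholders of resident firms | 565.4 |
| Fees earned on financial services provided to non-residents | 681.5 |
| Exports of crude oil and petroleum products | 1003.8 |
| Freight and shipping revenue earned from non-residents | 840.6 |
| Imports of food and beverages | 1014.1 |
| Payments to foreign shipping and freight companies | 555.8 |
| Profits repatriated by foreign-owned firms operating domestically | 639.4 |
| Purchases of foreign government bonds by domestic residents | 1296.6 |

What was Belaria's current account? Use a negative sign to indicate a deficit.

Goods: 5173.4 - 671.4 - 1014.1 - 2086.1 + 1003.8 = 2405.6
Services: -555.8 + 840.6 + 681.5 = 966.3
Primary income: 194.8 - 639.4 - 565.4 + 269.9 = -740.1
Secondary income: -439.0 - 115.8 = -554.8
Current account = 2405.6 + 966.3 + (-740.1) + (-554.8) = 2077.0
(Excluded from the current account — financial account: foreign purchases of domestic corporate bonds 1425.9, new loans extended by domestic banks to foreign borrowers 1011.2, increase in resident deposits held at foreign banks 317.2, purchases of foreign government bonds by domestic residents 1296.6; capital account: sale of embassy land to a foreign government 124.0.)

2077.0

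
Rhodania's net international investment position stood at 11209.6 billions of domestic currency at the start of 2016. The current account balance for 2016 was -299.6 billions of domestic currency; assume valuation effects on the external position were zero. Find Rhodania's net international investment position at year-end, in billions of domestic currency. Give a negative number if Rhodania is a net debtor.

With no valuation effects, change in NIIP = current account = -299.6
End-of-year NIIP = 11209.6 + (-299.6) = 10910.0

10910.0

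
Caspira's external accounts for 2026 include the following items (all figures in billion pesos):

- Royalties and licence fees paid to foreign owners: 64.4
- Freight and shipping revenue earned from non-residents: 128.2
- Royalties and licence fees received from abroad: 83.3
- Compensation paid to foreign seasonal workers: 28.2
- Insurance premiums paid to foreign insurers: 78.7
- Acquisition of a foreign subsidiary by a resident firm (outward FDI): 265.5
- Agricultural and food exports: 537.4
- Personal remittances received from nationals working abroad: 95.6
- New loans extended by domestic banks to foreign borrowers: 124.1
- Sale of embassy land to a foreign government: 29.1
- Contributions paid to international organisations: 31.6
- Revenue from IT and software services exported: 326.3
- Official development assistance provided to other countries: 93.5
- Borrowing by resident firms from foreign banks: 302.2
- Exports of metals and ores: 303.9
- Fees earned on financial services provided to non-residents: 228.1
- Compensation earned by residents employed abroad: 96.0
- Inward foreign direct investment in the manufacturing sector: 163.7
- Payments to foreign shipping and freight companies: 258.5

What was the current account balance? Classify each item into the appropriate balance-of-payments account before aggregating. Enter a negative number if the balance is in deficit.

Goods: 303.9 + 537.4 = 841.3
Services: 83.3 - 64.4 + 326.3 - 258.5 + 228.1 - 78.7 + 128.2 = 364.3
Primary income: 96.0 - 28.2 = 67.8
Secondary income: -31.6 - 93.5 + 95.6 = -29.5
Current account = 841.3 + 364.3 + 67.8 + (-29.5) = 1243.9
(Excluded from the current account — financial account: acquisition of a foreign subsidiary by a resident firm (outward FDI) 265.5, new loans extended by domestic banks to foreign borrowers 124.1, borrowing by resident firms from foreign banks 302.2, inward foreign direct investment in the manufacturing sector 163.7; capital account: sale of embassy land to a foreign government 29.1.)

1243.9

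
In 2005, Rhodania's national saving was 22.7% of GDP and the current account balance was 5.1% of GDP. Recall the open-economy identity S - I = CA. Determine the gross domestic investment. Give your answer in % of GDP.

17.6

I = S - CA = 22.7 - 5.1 = 17.6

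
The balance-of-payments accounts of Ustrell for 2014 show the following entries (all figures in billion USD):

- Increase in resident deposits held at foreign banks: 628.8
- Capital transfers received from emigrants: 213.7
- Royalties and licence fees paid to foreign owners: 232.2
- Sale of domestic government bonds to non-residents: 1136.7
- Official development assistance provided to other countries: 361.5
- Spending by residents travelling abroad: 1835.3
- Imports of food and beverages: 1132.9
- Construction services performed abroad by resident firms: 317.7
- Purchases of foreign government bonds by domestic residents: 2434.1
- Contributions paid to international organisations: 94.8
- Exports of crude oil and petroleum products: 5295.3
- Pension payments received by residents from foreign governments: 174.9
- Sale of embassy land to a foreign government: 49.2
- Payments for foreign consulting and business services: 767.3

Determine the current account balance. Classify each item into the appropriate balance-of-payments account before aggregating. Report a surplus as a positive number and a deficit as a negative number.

Goods: -1132.9 + 5295.3 = 4162.4
Services: -232.2 + 317.7 - 1835.3 - 767.3 = -2517.1
Secondary income: 174.9 - 94.8 - 361.5 = -281.4
Current account = 4162.4 + (-2517.1) + (-281.4) = 1363.9
(Excluded from the current account — financial account: increase in resident deposits held at foreign banks 628.8, sale of domestic government bonds to non-residents 1136.7, purchases of foreign government bonds by domestic residents 2434.1; capital account: capital transfers received from emigrants 213.7, sale of embassy land to a foreign government 49.2.)

1363.9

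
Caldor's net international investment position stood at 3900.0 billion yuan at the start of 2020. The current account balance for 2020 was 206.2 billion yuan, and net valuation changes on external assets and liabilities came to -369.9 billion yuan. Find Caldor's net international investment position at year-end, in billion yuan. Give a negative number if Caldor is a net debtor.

Change in NIIP = current account + net valuation change = 206.2 + (-369.9) = -163.7
End-of-year NIIP = 3900.0 + (-163.7) = 3736.3

3736.3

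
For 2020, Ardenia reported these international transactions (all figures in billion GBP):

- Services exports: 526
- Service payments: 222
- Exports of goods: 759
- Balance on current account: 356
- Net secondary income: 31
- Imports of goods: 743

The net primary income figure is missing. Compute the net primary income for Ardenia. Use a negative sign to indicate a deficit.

5

Current account = goods balance + services balance + net primary income + net secondary income
Sum of the known components = 351
Net primary income = CA - (known components) = 356 - 351 = 5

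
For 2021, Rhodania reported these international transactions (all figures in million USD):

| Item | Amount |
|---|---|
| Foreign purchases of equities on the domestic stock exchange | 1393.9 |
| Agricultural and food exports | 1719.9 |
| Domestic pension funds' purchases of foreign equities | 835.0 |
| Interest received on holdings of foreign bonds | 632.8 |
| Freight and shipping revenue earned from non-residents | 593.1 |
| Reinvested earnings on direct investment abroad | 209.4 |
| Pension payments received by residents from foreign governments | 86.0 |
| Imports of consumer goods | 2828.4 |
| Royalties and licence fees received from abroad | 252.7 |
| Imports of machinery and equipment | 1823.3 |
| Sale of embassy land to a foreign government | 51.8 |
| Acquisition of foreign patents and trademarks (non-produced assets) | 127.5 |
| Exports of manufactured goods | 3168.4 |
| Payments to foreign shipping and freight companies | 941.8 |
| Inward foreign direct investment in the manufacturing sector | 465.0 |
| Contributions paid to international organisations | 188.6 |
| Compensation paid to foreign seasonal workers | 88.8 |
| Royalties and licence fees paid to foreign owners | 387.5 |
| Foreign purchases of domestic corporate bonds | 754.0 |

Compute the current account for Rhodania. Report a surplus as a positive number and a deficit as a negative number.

403.9

Goods: 1719.9 + 3168.4 - 2828.4 - 1823.3 = 236.6
Services: 593.1 + 252.7 - 387.5 - 941.8 = -483.5
Primary income: -88.8 + 209.4 + 632.8 = 753.4
Secondary income: 86.0 - 188.6 = -102.6
Current account = 236.6 + (-483.5) + 753.4 + (-102.6) = 403.9
(Excluded from the current account — financial account: foreign purchases of equities on the domestic stock exchange 1393.9, domestic pension funds' purchases of foreign equities 835.0, inward foreign direct investment in the manufacturing sector 465.0, foreign purchases of domestic corporate bonds 754.0; capital account: sale of embassy land to a foreign government 51.8, acquisition of foreign patents and trademarks (non-produced assets) 127.5.)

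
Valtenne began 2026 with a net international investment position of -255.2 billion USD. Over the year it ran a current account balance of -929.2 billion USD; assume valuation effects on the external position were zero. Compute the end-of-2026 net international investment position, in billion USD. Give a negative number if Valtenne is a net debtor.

-1184.4

With no valuation effects, change in NIIP = current account = -929.2
End-of-year NIIP = -255.2 + (-929.2) = -1184.4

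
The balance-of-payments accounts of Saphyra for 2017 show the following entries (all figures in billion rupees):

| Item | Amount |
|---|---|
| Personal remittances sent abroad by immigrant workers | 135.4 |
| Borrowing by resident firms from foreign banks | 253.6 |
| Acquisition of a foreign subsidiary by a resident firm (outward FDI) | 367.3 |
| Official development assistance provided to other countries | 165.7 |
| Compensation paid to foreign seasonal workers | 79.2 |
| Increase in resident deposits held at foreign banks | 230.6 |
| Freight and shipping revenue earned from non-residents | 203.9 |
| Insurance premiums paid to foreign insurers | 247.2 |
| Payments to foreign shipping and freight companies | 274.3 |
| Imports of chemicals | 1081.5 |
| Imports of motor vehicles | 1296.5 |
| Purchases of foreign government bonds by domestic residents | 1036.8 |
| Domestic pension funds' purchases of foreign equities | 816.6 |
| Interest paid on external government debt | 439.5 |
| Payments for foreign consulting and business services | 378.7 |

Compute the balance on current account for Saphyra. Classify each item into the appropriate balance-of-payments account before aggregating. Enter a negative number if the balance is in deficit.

-3894.1

Goods: -1296.5 - 1081.5 = -2378.0
Services: -378.7 + 203.9 - 247.2 - 274.3 = -696.3
Primary income: -79.2 - 439.5 = -518.7
Secondary income: -165.7 - 135.4 = -301.1
Current account = (-2378.0) + (-696.3) + (-518.7) + (-301.1) = -3894.1
(Excluded from the current account — financial account: borrowing by resident firms from foreign banks 253.6, acquisition of a foreign subsidiary by a resident firm (outward FDI) 367.3, increase in resident deposits held at foreign banks 230.6, purchases of foreign government bonds by domestic residents 1036.8, domestic pension funds' purchases of foreign equities 816.6.)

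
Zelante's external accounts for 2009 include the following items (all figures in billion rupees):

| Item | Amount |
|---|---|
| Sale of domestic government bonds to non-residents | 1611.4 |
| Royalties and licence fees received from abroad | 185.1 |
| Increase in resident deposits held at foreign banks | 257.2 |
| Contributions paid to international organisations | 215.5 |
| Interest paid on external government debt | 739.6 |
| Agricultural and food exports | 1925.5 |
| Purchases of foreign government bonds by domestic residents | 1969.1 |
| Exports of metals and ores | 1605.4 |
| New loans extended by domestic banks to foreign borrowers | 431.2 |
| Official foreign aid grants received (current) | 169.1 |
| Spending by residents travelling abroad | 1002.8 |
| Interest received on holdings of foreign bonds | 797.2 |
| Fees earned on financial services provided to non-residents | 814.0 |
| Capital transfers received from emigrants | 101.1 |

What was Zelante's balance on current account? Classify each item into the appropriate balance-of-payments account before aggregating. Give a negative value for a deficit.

3538.4

Goods: 1925.5 + 1605.4 = 3530.9
Services: 814.0 + 185.1 - 1002.8 = -3.7
Primary income: -739.6 + 797.2 = 57.6
Secondary income: -215.5 + 169.1 = -46.4
Current account = 3530.9 + (-3.7) + 57.6 + (-46.4) = 3538.4
(Excluded from the current account — financial account: sale of domestic government bonds to non-residents 1611.4, increase in resident deposits held at foreign banks 257.2, purchases of foreign government bonds by domestic residents 1969.1, new loans extended by domestic banks to foreign borrowers 431.2; capital account: capital transfers received from emigrants 101.1.)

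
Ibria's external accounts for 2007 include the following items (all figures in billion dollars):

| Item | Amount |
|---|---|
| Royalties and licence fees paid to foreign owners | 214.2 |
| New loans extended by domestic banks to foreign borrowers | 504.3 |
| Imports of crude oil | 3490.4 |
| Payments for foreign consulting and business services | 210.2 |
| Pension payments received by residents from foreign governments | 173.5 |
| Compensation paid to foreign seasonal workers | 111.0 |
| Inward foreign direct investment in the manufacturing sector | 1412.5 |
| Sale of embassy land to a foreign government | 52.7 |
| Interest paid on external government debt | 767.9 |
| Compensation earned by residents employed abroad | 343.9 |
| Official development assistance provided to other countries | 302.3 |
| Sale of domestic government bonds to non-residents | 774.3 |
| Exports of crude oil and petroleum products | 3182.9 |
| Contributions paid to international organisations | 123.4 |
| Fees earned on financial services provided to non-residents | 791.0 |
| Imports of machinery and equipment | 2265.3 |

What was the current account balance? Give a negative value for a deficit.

Goods: 3182.9 - 3490.4 - 2265.3 = -2572.8
Services: 791.0 - 214.2 - 210.2 = 366.6
Primary income: 343.9 - 767.9 - 111.0 = -535.0
Secondary income: -302.3 + 173.5 - 123.4 = -252.2
Current account = (-2572.8) + 366.6 + (-535.0) + (-252.2) = -2993.4
(Excluded from the current account — financial account: new loans extended by domestic banks to foreign borrowers 504.3, inward foreign direct investment in the manufacturing sector 1412.5, sale of domestic government bonds to non-residents 774.3; capital account: sale of embassy land to a foreign government 52.7.)

-2993.4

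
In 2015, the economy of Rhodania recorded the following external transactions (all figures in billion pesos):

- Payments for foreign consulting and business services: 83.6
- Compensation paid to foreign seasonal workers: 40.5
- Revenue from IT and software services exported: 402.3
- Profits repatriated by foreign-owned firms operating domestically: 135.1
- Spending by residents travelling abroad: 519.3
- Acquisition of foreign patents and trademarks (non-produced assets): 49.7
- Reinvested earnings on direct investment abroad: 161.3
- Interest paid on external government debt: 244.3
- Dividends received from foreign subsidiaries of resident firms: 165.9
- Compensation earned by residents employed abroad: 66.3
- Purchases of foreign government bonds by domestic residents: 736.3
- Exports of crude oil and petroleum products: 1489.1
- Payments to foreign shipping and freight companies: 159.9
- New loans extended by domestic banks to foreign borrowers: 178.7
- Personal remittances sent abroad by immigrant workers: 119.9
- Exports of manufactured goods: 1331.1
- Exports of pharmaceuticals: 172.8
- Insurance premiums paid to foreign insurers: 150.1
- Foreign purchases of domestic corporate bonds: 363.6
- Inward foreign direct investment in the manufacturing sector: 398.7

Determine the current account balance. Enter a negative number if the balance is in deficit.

Goods: 1331.1 + 1489.1 + 172.8 = 2993.0
Services: 402.3 - 519.3 - 150.1 - 83.6 - 159.9 = -510.6
Primary income: -135.1 + 165.9 - 244.3 + 161.3 + 66.3 - 40.5 = -26.4
Secondary income: -119.9
Current account = 2993.0 + (-510.6) + (-26.4) + (-119.9) = 2336.1
(Excluded from the current account — capital account: acquisition of foreign patents and trademarks (non-produced assets) 49.7; financial account: purchases of foreign government bonds by domestic residents 736.3, new loans extended by domestic banks to foreign borrowers 178.7, foreign purchases of domestic corporate bonds 363.6, inward foreign direct investment in the manufacturing sector 398.7.)

2336.1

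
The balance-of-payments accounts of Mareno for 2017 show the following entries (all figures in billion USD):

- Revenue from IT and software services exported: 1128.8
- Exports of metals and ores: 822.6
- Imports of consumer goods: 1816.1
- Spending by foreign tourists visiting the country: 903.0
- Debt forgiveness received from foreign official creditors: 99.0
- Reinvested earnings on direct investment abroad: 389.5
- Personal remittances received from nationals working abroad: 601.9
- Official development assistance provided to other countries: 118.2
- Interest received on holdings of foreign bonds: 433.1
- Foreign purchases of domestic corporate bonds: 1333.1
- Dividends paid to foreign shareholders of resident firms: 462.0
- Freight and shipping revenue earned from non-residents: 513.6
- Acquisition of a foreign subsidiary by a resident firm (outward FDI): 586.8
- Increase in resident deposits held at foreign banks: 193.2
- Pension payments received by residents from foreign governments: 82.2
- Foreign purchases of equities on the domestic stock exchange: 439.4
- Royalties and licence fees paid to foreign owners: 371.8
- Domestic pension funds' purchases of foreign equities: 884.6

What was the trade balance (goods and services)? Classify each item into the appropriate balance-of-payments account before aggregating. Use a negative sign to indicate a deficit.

Goods: 822.6 - 1816.1 = -993.5
Services: 903.0 + 513.6 + 1128.8 - 371.8 = 2173.6
Trade balance = -993.5 + 2173.6 = 1180.1
(Excluded from the trade balance — capital account: debt forgiveness received from foreign official creditors 99.0; primary income: reinvested earnings on direct investment abroad 389.5, interest received on holdings of foreign bonds 433.1, dividends paid to foreign shareholders of resident firms 462.0; secondary income: personal remittances received from nationals working abroad 601.9, official development assistance provided to other countries 118.2, pension payments received by residents from foreign governments 82.2; financial account: foreign purchases of domestic corporate bonds 1333.1, acquisition of a foreign subsidiary by a resident firm (outward FDI) 586.8, increase in resident deposits held at foreign banks 193.2, foreign purchases of equities on the domestic stock exchange 439.4, domestic pension funds' purchases of foreign equities 884.6.)

1180.1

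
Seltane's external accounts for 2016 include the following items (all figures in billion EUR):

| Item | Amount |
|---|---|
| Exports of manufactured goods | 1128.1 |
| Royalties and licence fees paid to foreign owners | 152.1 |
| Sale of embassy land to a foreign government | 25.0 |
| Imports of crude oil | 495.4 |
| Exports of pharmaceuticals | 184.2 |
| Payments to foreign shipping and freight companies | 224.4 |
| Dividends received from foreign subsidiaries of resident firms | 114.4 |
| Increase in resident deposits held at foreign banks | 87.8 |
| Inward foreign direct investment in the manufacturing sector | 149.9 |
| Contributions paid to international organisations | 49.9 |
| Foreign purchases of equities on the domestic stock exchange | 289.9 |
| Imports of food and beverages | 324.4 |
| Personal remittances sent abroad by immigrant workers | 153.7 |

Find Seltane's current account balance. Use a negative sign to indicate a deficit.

Goods: -324.4 - 495.4 + 1128.1 + 184.2 = 492.5
Services: -224.4 - 152.1 = -376.5
Primary income: 114.4
Secondary income: -49.9 - 153.7 = -203.6
Current account = 492.5 + (-376.5) + 114.4 + (-203.6) = 26.8
(Excluded from the current account — capital account: sale of embassy land to a foreign government 25.0; financial account: increase in resident deposits held at foreign banks 87.8, inward foreign direct investment in the manufacturing sector 149.9, foreign purchases of equities on the domestic stock exchange 289.9.)

26.8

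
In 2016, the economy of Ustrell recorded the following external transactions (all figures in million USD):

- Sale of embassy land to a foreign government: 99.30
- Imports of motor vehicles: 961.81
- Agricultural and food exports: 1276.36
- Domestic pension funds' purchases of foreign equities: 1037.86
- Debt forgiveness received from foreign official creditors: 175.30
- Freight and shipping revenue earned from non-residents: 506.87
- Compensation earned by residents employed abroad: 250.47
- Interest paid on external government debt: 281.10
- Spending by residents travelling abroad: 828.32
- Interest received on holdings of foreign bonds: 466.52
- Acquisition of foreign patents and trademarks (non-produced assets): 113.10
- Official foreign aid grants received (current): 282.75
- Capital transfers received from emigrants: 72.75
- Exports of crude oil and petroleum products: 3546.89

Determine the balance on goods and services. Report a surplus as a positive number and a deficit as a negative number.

Goods: 3546.89 - 961.81 + 1276.36 = 3861.44
Services: -828.32 + 506.87 = -321.45
Trade balance = 3861.44 + (-321.45) = 3539.99
(Excluded from the trade balance — capital account: sale of embassy land to a foreign government 99.30, debt forgiveness received from foreign official creditors 175.30, acquisition of foreign patents and trademarks (non-produced assets) 113.10, capital transfers received from emigrants 72.75; financial account: domestic pension funds' purchases of foreign equities 1037.86; primary income: compensation earned by residents employed abroad 250.47, interest paid on external government debt 281.10, interest received on holdings of foreign bonds 466.52; secondary income: official foreign aid grants received (current) 282.75.)

3539.99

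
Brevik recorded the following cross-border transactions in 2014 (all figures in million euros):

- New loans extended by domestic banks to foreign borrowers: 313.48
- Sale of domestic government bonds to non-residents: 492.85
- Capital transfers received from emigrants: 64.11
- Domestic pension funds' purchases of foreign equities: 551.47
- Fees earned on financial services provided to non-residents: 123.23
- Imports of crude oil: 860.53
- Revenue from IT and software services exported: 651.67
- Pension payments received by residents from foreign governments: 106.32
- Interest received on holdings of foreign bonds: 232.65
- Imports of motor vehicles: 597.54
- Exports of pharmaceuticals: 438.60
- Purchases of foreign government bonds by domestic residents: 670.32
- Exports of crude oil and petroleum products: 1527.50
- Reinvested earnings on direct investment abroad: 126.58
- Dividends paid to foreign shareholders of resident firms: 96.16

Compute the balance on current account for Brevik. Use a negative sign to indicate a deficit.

1652.32

Goods: 1527.50 - 860.53 + 438.60 - 597.54 = 508.03
Services: 651.67 + 123.23 = 774.90
Primary income: 126.58 - 96.16 + 232.65 = 263.07
Secondary income: 106.32
Current account = 508.03 + 774.90 + 263.07 + 106.32 = 1652.32
(Excluded from the current account — financial account: new loans extended by domestic banks to foreign borrowers 313.48, sale of domestic government bonds to non-residents 492.85, domestic pension funds' purchases of foreign equities 551.47, purchases of foreign government bonds by domestic residents 670.32; capital account: capital transfers received from emigrants 64.11.)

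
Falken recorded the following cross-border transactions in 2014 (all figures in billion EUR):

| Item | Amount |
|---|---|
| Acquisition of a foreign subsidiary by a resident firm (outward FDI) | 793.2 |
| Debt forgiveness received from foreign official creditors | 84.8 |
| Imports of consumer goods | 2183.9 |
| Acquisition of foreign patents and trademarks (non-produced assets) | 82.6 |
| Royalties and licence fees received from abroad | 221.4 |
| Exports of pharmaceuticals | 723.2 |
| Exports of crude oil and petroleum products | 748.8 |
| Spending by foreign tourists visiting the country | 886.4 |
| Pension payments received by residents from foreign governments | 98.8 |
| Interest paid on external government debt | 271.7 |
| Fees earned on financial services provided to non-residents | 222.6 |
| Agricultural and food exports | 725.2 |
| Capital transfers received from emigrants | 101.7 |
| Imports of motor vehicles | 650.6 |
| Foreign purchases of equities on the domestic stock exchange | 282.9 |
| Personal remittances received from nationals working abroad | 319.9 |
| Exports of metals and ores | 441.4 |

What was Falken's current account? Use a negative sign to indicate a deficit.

Goods: 748.8 - 2183.9 + 725.2 + 723.2 - 650.6 + 441.4 = -195.9
Services: 886.4 + 221.4 + 222.6 = 1330.4
Primary income: -271.7
Secondary income: 319.9 + 98.8 = 418.7
Current account = (-195.9) + 1330.4 + (-271.7) + 418.7 = 1281.5
(Excluded from the current account — financial account: acquisition of a foreign subsidiary by a resident firm (outward FDI) 793.2, foreign purchases of equities on the domestic stock exchange 282.9; capital account: debt forgiveness received from foreign official creditors 84.8, acquisition of foreign patents and trademarks (non-produced assets) 82.6, capital transfers received from emigrants 101.7.)

1281.5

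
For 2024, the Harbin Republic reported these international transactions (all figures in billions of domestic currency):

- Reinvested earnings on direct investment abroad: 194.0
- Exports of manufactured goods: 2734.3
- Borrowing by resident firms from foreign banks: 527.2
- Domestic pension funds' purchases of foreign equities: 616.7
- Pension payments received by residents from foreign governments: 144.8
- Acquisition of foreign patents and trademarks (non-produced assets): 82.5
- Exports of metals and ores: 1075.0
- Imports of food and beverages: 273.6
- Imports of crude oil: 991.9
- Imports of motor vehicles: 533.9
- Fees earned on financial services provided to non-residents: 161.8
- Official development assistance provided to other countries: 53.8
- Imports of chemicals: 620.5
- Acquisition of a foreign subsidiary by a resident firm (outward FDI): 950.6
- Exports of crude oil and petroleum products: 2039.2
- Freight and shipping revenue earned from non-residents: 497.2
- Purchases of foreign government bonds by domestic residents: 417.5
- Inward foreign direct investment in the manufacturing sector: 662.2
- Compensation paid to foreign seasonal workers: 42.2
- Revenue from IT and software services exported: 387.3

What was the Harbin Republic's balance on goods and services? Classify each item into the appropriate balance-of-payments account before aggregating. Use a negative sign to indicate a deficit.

Goods: 1075.0 - 620.5 + 2734.3 - 533.9 + 2039.2 - 273.6 - 991.9 = 3428.6
Services: 497.2 + 161.8 + 387.3 = 1046.3
Trade balance = 3428.6 + 1046.3 = 4474.9
(Excluded from the trade balance — primary income: reinvested earnings on direct investment abroad 194.0, compensation paid to foreign seasonal workers 42.2; financial account: borrowing by resident firms from foreign banks 527.2, domestic pension funds' purchases of foreign equities 616.7, acquisition of a foreign subsidiary by a resident firm (outward FDI) 950.6, purchases of foreign government bonds by domestic residents 417.5, inward foreign direct investment in the manufacturing sector 662.2; secondary income: pension payments received by residents from foreign governments 144.8, official development assistance provided to other countries 53.8; capital account: acquisition of foreign patents and trademarks (non-produced assets) 82.5.)

4474.9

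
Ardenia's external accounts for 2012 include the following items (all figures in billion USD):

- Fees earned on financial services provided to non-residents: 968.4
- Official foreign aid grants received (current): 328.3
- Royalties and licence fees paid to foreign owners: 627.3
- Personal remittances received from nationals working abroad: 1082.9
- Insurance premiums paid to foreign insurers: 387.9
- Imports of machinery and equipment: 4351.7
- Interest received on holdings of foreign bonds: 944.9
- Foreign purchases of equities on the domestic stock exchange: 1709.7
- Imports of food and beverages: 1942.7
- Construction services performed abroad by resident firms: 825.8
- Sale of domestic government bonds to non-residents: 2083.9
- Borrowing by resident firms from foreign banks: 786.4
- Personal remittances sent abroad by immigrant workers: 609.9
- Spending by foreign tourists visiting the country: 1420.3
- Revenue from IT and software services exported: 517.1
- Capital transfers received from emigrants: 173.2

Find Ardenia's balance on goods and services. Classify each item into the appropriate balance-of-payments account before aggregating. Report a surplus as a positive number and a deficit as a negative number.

-3578.0

Goods: -1942.7 - 4351.7 = -6294.4
Services: -627.3 + 517.1 - 387.9 + 968.4 + 1420.3 + 825.8 = 2716.4
Trade balance = -6294.4 + 2716.4 = -3578.0
(Excluded from the trade balance — secondary income: official foreign aid grants received (current) 328.3, personal remittances received from nationals working abroad 1082.9, personal remittances sent abroad by immigrant workers 609.9; primary income: interest received on holdings of foreign bonds 944.9; financial account: foreign purchases of equities on the domestic stock exchange 1709.7, sale of domestic government bonds to non-residents 2083.9, borrowing by resident firms from foreign banks 786.4; capital account: capital transfers received from emigrants 173.2.)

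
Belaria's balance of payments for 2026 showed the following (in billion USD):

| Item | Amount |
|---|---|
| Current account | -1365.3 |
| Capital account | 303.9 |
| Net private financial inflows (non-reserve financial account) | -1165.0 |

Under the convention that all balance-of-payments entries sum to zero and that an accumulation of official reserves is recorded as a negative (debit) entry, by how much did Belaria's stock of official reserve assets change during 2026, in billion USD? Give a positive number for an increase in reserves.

-2226.4

Official reserve transactions balance = -((-1365.3) + 303.9 + (-1165.0)) = 2226.4
An accumulation of reserves is recorded as a debit (negative entry), so the change in the stock of reserves is the negative of that balance.
Change in official reserves = -(2226.4) = -2226.4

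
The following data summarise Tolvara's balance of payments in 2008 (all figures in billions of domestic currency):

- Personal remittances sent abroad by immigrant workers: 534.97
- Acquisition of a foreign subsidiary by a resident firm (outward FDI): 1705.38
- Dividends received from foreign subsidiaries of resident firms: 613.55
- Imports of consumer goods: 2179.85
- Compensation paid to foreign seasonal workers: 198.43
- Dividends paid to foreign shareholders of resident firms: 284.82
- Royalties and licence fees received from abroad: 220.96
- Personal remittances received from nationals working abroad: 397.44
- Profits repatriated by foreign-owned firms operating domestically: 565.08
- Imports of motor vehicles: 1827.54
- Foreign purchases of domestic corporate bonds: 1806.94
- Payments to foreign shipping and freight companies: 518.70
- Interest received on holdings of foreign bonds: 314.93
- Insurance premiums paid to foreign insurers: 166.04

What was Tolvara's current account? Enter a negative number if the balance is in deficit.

Goods: -1827.54 - 2179.85 = -4007.39
Services: 220.96 - 166.04 - 518.70 = -463.78
Primary income: -284.82 + 613.55 + 314.93 - 198.43 - 565.08 = -119.85
Secondary income: 397.44 - 534.97 = -137.53
Current account = (-4007.39) + (-463.78) + (-119.85) + (-137.53) = -4728.55
(Excluded from the current account — financial account: acquisition of a foreign subsidiary by a resident firm (outward FDI) 1705.38, foreign purchases of domestic corporate bonds 1806.94.)

-4728.55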